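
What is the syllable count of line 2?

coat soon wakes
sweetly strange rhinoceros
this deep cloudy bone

7

Line 2: sweetly(2) + strange(1) + rhinoceros(4) = 7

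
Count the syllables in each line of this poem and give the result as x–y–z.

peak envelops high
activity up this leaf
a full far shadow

5–7–5

Line 1: peak (1), envelops (3), high (1) → 5
Line 2: activity (4), up (1), this (1), leaf (1) → 7
Line 3: a (1), full (1), far (1), shadow (2) → 5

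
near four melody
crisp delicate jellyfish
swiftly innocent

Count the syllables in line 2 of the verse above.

7

Line 2: "crisp delicate jellyfish": 1+3+3 = 7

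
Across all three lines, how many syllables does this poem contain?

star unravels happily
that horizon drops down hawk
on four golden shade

Line 1: star (1), unravels (3), happily (3) → 7
Line 2: that (1), horizon (3), drops (1), down (1), hawk (1) → 7
Line 3: on (1), four (1), golden (2), shade (1) → 5
Total: 7 + 7 + 5 = 19

19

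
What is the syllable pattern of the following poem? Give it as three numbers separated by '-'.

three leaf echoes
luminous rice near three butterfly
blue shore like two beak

Line 1: three (1), leaf (1), echoes (2) → 4
Line 2: luminous (3), rice (1), near (1), three (1), butterfly (3) → 9
Line 3: blue (1), shore (1), like (1), two (1), beak (1) → 5

4-9-5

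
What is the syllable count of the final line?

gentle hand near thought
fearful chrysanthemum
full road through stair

4

The final line: "full road through stair": 1+1+1+1 = 4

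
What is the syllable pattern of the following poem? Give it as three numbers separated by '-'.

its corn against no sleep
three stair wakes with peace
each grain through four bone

Line 1: "its corn against no sleep": 1+1+2+1+1 = 6
Line 2: "three stair wakes with peace": 1+1+1+1+1 = 5
Line 3: "each grain through four bone": 1+1+1+1+1 = 5

6-5-5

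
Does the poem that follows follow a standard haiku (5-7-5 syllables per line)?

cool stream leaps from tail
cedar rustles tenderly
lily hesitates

Line 1: cool(1) + stream(1) + leaps(1) + from(1) + tail(1) = 5 ✓
Line 2: cedar(2) + rustles(2) + tenderly(3) = 7 ✓
Line 3: lily(2) + hesitates(3) = 5 ✓

Yes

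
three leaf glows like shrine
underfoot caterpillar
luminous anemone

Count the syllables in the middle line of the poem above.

7

The middle line: underfoot (3), caterpillar (4) → 7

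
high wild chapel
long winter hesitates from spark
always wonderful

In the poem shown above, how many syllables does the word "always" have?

2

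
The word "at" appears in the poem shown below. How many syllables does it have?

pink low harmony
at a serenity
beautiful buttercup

1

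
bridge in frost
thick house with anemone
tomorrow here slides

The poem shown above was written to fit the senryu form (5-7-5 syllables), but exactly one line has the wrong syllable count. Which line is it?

Line 1: bridge(1) + in(1) + frost(1) = 3 (expected 5)
Line 2: thick(1) + house(1) + with(1) + anemone(4) = 7 ✓
Line 3: tomorrow(3) + here(1) + slides(1) = 5 ✓

The first line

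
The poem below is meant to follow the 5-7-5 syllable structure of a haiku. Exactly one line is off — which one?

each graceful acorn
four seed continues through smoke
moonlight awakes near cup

Line 1: each (1), graceful (2), acorn (2) → 5 ✓
Line 2: four (1), seed (1), continues (3), through (1), smoke (1) → 7 ✓
Line 3: moonlight (2), awakes (2), near (1), cup (1) → 6 (expected 5)

The third line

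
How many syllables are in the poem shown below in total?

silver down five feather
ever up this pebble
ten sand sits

15

Line 1: silver(2) + down(1) + five(1) + feather(2) = 6
Line 2: ever(2) + up(1) + this(1) + pebble(2) = 6
Line 3: ten(1) + sand(1) + sits(1) = 3
Total: 6 + 6 + 3 = 15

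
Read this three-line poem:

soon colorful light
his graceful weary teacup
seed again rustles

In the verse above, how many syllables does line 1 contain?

5

Line 1: soon(1) + colorful(3) + light(1) = 5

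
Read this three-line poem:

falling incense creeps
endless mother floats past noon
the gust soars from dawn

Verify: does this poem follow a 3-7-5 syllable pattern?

Line 1: falling(2) + incense(2) + creeps(1) = 5 (expected 3)
Line 2: endless(2) + mother(2) + floats(1) + past(1) + noon(1) = 7 ✓
Line 3: the(1) + gust(1) + soars(1) + from(1) + dawn(1) = 5 ✓

No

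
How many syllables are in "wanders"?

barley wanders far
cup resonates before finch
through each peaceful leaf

2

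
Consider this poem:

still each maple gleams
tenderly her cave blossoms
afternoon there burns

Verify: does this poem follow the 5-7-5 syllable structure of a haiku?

Yes

Line 1: still (1), each (1), maple (2), gleams (1) → 5 ✓
Line 2: tenderly (3), her (1), cave (1), blossoms (2) → 7 ✓
Line 3: afternoon (3), there (1), burns (1) → 5 ✓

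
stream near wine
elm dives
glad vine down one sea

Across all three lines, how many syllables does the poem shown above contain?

Line 1: "stream near wine": 1+1+1 = 3
Line 2: "elm dives": 1+1 = 2
Line 3: "glad vine down one sea": 1+1+1+1+1 = 5
Total: 3 + 2 + 5 = 10

10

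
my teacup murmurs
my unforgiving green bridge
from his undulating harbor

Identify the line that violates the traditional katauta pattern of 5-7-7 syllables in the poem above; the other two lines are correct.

Line 1: "my teacup murmurs": 1+2+2 = 5 ✓
Line 2: "my unforgiving green bridge": 1+4+1+1 = 7 ✓
Line 3: "from his undulating harbor": 1+1+4+2 = 8 (expected 7)

Line 3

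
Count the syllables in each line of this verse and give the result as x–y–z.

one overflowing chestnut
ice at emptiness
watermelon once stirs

Line 1: one (1), overflowing (4), chestnut (2) → 7
Line 2: ice (1), at (1), emptiness (3) → 5
Line 3: watermelon (4), once (1), stirs (1) → 6

7–5–6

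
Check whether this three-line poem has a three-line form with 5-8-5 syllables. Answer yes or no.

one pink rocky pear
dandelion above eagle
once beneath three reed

Yes

Line 1: one(1) + pink(1) + rocky(2) + pear(1) = 5 ✓
Line 2: dandelion(4) + above(2) + eagle(2) = 8 ✓
Line 3: once(1) + beneath(2) + three(1) + reed(1) = 5 ✓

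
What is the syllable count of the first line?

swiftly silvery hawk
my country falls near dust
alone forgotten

6

The first line: swiftly(2) + silvery(3) + hawk(1) = 6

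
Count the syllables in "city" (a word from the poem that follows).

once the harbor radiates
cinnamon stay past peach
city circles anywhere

2

"city" has 2 syllables.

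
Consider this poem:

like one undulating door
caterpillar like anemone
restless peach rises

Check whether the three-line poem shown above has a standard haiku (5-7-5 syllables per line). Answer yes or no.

No

Line 1: "like one undulating door": 1+1+4+1 = 7 (expected 5)
Line 2: "caterpillar like anemone": 4+1+4 = 9 (expected 7)
Line 3: "restless peach rises": 2+1+2 = 5 ✓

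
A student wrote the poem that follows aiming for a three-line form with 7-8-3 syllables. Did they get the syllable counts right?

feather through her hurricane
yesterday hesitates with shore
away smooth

Line 1: "feather through her hurricane": 2+1+1+3 = 7 ✓
Line 2: "yesterday hesitates with shore": 3+3+1+1 = 8 ✓
Line 3: "away smooth": 2+1 = 3 ✓

Yes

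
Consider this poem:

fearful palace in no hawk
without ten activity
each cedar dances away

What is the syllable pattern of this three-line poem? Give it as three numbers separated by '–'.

7–7–7

Line 1: fearful(2) + palace(2) + in(1) + no(1) + hawk(1) = 7
Line 2: without(2) + ten(1) + activity(4) = 7
Line 3: each(1) + cedar(2) + dances(2) + away(2) = 7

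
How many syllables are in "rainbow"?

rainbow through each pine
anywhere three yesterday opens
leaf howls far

2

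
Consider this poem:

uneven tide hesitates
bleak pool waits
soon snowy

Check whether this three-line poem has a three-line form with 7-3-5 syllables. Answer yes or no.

Line 1: "uneven tide hesitates": 3+1+3 = 7 ✓
Line 2: "bleak pool waits": 1+1+1 = 3 ✓
Line 3: "soon snowy": 1+2 = 3 (expected 5)

No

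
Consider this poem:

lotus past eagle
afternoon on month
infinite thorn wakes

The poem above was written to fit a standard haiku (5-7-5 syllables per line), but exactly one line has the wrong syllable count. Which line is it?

Line 2

Line 1: "lotus past eagle": 2+1+2 = 5 ✓
Line 2: "afternoon on month": 3+1+1 = 5 (expected 7)
Line 3: "infinite thorn wakes": 3+1+1 = 5 ✓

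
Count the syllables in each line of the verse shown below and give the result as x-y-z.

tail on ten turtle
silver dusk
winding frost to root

5-3-5

Line 1: "tail on ten turtle": 1+1+1+2 = 5
Line 2: "silver dusk": 2+1 = 3
Line 3: "winding frost to root": 2+1+1+1 = 5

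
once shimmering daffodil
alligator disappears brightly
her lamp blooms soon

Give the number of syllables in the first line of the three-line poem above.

The first line: once (1), shimmering (3), daffodil (3) → 7

7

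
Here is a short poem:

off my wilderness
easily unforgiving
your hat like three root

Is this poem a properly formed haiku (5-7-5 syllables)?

Line 1: off (1), my (1), wilderness (3) → 5 ✓
Line 2: easily (3), unforgiving (4) → 7 ✓
Line 3: your (1), hat (1), like (1), three (1), root (1) → 5 ✓

Yes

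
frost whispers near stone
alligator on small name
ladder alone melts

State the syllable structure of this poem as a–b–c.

Line 1: frost(1) + whispers(2) + near(1) + stone(1) = 5
Line 2: alligator(4) + on(1) + small(1) + name(1) = 7
Line 3: ladder(2) + alone(2) + melts(1) = 5

5–7–5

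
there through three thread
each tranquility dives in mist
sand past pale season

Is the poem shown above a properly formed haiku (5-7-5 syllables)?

No

Line 1: there(1) + through(1) + three(1) + thread(1) = 4 (expected 5)
Line 2: each(1) + tranquility(4) + dives(1) + in(1) + mist(1) = 8 (expected 7)
Line 3: sand(1) + past(1) + pale(1) + season(2) = 5 ✓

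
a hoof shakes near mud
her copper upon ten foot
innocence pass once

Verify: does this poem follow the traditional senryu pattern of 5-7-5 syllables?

Yes

Line 1: a (1), hoof (1), shakes (1), near (1), mud (1) → 5 ✓
Line 2: her (1), copper (2), upon (2), ten (1), foot (1) → 7 ✓
Line 3: innocence (3), pass (1), once (1) → 5 ✓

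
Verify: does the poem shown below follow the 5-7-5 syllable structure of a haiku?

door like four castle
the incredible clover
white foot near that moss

Line 1: door (1), like (1), four (1), castle (2) → 5 ✓
Line 2: the (1), incredible (4), clover (2) → 7 ✓
Line 3: white (1), foot (1), near (1), that (1), moss (1) → 5 ✓

Yes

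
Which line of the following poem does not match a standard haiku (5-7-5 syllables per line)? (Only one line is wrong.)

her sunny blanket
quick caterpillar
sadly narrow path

Line 1: "her sunny blanket": 1+2+2 = 5 ✓
Line 2: "quick caterpillar": 1+4 = 5 (expected 7)
Line 3: "sadly narrow path": 2+2+1 = 5 ✓

Line 2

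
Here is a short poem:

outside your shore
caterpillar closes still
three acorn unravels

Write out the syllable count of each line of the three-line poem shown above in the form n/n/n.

4/7/6

Line 1: "outside your shore": 2+1+1 = 4
Line 2: "caterpillar closes still": 4+2+1 = 7
Line 3: "three acorn unravels": 1+2+3 = 6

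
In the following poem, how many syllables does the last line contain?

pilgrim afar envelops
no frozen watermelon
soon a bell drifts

The last line: soon (1), a (1), bell (1), drifts (1) → 4

4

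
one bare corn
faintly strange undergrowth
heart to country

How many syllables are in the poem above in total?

Line 1: "one bare corn": 1+1+1 = 3
Line 2: "faintly strange undergrowth": 2+1+3 = 6
Line 3: "heart to country": 1+1+2 = 4
Total: 3 + 6 + 4 = 13

13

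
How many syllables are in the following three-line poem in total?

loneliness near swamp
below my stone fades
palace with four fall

15

Line 1: "loneliness near swamp": 3+1+1 = 5
Line 2: "below my stone fades": 2+1+1+1 = 5
Line 3: "palace with four fall": 2+1+1+1 = 5
Total: 5 + 5 + 5 = 15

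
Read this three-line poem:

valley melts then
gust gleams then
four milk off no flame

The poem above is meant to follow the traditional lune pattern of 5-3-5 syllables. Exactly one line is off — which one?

Line 1

Line 1: valley (2), melts (1), then (1) → 4 (expected 5)
Line 2: gust (1), gleams (1), then (1) → 3 ✓
Line 3: four (1), milk (1), off (1), no (1), flame (1) → 5 ✓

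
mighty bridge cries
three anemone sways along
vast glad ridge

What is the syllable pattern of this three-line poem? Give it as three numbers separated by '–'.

4–8–3

Line 1: mighty (2), bridge (1), cries (1) → 4
Line 2: three (1), anemone (4), sways (1), along (2) → 8
Line 3: vast (1), glad (1), ridge (1) → 3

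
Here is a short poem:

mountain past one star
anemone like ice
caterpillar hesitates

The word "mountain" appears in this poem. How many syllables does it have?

2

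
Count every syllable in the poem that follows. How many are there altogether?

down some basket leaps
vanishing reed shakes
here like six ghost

14

Line 1: "down some basket leaps": 1+1+2+1 = 5
Line 2: "vanishing reed shakes": 3+1+1 = 5
Line 3: "here like six ghost": 1+1+1+1 = 4
Total: 5 + 5 + 4 = 14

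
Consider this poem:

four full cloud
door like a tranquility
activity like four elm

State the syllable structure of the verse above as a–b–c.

Line 1: "four full cloud": 1+1+1 = 3
Line 2: "door like a tranquility": 1+1+1+4 = 7
Line 3: "activity like four elm": 4+1+1+1 = 7

3–7–7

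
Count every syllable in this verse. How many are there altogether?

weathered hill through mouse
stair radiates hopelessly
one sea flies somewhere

Line 1: weathered(2) + hill(1) + through(1) + mouse(1) = 5
Line 2: stair(1) + radiates(3) + hopelessly(3) = 7
Line 3: one(1) + sea(1) + flies(1) + somewhere(2) = 5
Total: 5 + 7 + 5 = 17

17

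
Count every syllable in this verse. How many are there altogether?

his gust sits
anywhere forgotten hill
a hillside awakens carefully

19

Line 1: "his gust sits": 1+1+1 = 3
Line 2: "anywhere forgotten hill": 3+3+1 = 7
Line 3: "a hillside awakens carefully": 1+2+3+3 = 9
Total: 3 + 7 + 9 = 19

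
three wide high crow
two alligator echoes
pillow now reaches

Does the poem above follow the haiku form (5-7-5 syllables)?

No

Line 1: "three wide high crow": 1+1+1+1 = 4 (expected 5)
Line 2: "two alligator echoes": 1+4+2 = 7 ✓
Line 3: "pillow now reaches": 2+1+2 = 5 ✓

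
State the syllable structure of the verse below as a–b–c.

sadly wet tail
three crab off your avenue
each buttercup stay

Line 1: "sadly wet tail": 2+1+1 = 4
Line 2: "three crab off your avenue": 1+1+1+1+3 = 7
Line 3: "each buttercup stay": 1+3+1 = 5

4–7–5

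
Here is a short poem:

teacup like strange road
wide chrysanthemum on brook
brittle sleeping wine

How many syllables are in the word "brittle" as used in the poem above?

2

"brittle" has 2 syllables.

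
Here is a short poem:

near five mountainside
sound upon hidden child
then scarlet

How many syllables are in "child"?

1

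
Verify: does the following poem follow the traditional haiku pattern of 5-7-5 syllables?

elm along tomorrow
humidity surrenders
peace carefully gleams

No

Line 1: elm(1) + along(2) + tomorrow(3) = 6 (expected 5)
Line 2: humidity(4) + surrenders(3) = 7 ✓
Line 3: peace(1) + carefully(3) + gleams(1) = 5 ✓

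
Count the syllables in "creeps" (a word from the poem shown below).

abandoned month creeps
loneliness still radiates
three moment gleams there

1

"creeps" has 1 syllable.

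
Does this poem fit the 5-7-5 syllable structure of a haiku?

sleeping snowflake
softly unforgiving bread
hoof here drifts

Line 1: sleeping(2) + snowflake(2) = 4 (expected 5)
Line 2: softly(2) + unforgiving(4) + bread(1) = 7 ✓
Line 3: hoof(1) + here(1) + drifts(1) = 3 (expected 5)

No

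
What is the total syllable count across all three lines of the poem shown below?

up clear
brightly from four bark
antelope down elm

12

Line 1: up(1) + clear(1) = 2
Line 2: brightly(2) + from(1) + four(1) + bark(1) = 5
Line 3: antelope(3) + down(1) + elm(1) = 5
Total: 2 + 5 + 5 = 12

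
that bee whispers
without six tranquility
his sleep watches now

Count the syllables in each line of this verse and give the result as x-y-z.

Line 1: that(1) + bee(1) + whispers(2) = 4
Line 2: without(2) + six(1) + tranquility(4) = 7
Line 3: his(1) + sleep(1) + watches(2) + now(1) = 5

4-7-5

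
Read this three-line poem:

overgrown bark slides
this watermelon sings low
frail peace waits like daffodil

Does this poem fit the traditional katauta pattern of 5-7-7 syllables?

Line 1: overgrown(3) + bark(1) + slides(1) = 5 ✓
Line 2: this(1) + watermelon(4) + sings(1) + low(1) = 7 ✓
Line 3: frail(1) + peace(1) + waits(1) + like(1) + daffodil(3) = 7 ✓

Yes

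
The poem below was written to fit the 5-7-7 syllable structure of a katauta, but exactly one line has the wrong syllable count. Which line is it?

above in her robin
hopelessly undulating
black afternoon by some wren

Line 1

Line 1: "above in her robin": 2+1+1+2 = 6 (expected 5)
Line 2: "hopelessly undulating": 3+4 = 7 ✓
Line 3: "black afternoon by some wren": 1+3+1+1+1 = 7 ✓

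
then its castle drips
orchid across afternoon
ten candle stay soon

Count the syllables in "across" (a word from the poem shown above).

2

"across" has 2 syllables.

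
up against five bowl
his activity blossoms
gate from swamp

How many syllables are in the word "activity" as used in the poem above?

4

"activity" has 4 syllables.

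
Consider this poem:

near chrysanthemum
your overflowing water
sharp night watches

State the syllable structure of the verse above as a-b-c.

Line 1: near(1) + chrysanthemum(4) = 5
Line 2: your(1) + overflowing(4) + water(2) = 7
Line 3: sharp(1) + night(1) + watches(2) = 4

5-7-4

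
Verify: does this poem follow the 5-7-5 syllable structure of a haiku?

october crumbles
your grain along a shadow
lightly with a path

Line 1: october (3), crumbles (2) → 5 ✓
Line 2: your (1), grain (1), along (2), a (1), shadow (2) → 7 ✓
Line 3: lightly (2), with (1), a (1), path (1) → 5 ✓

Yes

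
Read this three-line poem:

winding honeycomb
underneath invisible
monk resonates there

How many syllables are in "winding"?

2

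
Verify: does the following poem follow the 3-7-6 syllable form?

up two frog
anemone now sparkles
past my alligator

Line 1: "up two frog": 1+1+1 = 3 ✓
Line 2: "anemone now sparkles": 4+1+2 = 7 ✓
Line 3: "past my alligator": 1+1+4 = 6 ✓

Yes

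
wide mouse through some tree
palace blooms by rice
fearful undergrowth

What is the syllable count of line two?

Line two: "palace blooms by rice": 2+1+1+1 = 5

5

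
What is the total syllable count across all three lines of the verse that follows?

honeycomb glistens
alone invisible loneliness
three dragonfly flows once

20

Line 1: "honeycomb glistens": 3+2 = 5
Line 2: "alone invisible loneliness": 2+4+3 = 9
Line 3: "three dragonfly flows once": 1+3+1+1 = 6
Total: 5 + 9 + 6 = 20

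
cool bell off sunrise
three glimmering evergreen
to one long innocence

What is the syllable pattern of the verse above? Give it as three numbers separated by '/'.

Line 1: "cool bell off sunrise": 1+1+1+2 = 5
Line 2: "three glimmering evergreen": 1+3+3 = 7
Line 3: "to one long innocence": 1+1+1+3 = 6

5/7/6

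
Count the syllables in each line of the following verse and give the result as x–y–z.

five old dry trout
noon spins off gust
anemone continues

4–4–7

Line 1: "five old dry trout": 1+1+1+1 = 4
Line 2: "noon spins off gust": 1+1+1+1 = 4
Line 3: "anemone continues": 4+3 = 7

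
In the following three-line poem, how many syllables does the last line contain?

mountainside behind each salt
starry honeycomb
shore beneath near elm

5

The last line: shore(1) + beneath(2) + near(1) + elm(1) = 5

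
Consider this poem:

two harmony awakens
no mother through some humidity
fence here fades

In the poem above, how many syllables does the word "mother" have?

2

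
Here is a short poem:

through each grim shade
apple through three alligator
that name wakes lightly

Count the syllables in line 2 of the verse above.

8

Line 2: "apple through three alligator": 2+1+1+4 = 8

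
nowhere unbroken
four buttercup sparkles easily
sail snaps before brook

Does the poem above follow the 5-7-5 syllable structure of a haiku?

Line 1: nowhere (2), unbroken (3) → 5 ✓
Line 2: four (1), buttercup (3), sparkles (2), easily (3) → 9 (expected 7)
Line 3: sail (1), snaps (1), before (2), brook (1) → 5 ✓

No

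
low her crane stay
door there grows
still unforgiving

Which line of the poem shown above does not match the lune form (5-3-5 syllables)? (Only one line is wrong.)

Line 1

Line 1: low(1) + her(1) + crane(1) + stay(1) = 4 (expected 5)
Line 2: door(1) + there(1) + grows(1) = 3 ✓
Line 3: still(1) + unforgiving(4) = 5 ✓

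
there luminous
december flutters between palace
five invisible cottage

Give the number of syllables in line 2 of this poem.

9

Line 2: "december flutters between palace": 3+2+2+2 = 9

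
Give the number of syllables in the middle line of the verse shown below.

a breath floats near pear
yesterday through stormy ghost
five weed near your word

7

The middle line: yesterday (3), through (1), stormy (2), ghost (1) → 7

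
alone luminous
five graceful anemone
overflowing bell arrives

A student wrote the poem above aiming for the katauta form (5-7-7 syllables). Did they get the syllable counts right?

Yes

Line 1: alone(2) + luminous(3) = 5 ✓
Line 2: five(1) + graceful(2) + anemone(4) = 7 ✓
Line 3: overflowing(4) + bell(1) + arrives(2) = 7 ✓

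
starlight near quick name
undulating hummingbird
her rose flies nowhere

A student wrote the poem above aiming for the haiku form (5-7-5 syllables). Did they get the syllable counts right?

Yes

Line 1: starlight(2) + near(1) + quick(1) + name(1) = 5 ✓
Line 2: undulating(4) + hummingbird(3) = 7 ✓
Line 3: her(1) + rose(1) + flies(1) + nowhere(2) = 5 ✓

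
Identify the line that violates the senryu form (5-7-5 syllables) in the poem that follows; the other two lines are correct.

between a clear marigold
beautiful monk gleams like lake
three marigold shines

Line 1: between (2), a (1), clear (1), marigold (3) → 7 (expected 5)
Line 2: beautiful (3), monk (1), gleams (1), like (1), lake (1) → 7 ✓
Line 3: three (1), marigold (3), shines (1) → 5 ✓

The first line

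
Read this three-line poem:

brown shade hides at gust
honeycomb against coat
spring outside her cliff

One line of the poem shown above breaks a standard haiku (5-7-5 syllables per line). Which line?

Line 2

Line 1: "brown shade hides at gust": 1+1+1+1+1 = 5 ✓
Line 2: "honeycomb against coat": 3+2+1 = 6 (expected 7)
Line 3: "spring outside her cliff": 1+2+1+1 = 5 ✓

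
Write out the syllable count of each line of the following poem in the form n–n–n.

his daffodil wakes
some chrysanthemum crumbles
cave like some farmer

Line 1: his(1) + daffodil(3) + wakes(1) = 5
Line 2: some(1) + chrysanthemum(4) + crumbles(2) = 7
Line 3: cave(1) + like(1) + some(1) + farmer(2) = 5

5–7–5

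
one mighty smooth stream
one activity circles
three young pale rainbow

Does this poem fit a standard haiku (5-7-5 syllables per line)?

Yes

Line 1: "one mighty smooth stream": 1+2+1+1 = 5 ✓
Line 2: "one activity circles": 1+4+2 = 7 ✓
Line 3: "three young pale rainbow": 1+1+1+2 = 5 ✓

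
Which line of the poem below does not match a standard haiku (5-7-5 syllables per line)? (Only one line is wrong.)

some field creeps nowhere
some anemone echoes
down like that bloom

Line 1: some(1) + field(1) + creeps(1) + nowhere(2) = 5 ✓
Line 2: some(1) + anemone(4) + echoes(2) = 7 ✓
Line 3: down(1) + like(1) + that(1) + bloom(1) = 4 (expected 5)

Line 3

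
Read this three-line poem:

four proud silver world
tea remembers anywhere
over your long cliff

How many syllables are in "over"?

"over" has 2 syllables.

2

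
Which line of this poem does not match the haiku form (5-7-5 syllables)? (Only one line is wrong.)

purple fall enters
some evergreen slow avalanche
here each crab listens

The second line

Line 1: purple (2), fall (1), enters (2) → 5 ✓
Line 2: some (1), evergreen (3), slow (1), avalanche (3) → 8 (expected 7)
Line 3: here (1), each (1), crab (1), listens (2) → 5 ✓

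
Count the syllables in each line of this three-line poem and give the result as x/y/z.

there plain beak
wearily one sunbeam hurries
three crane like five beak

Line 1: there (1), plain (1), beak (1) → 3
Line 2: wearily (3), one (1), sunbeam (2), hurries (2) → 8
Line 3: three (1), crane (1), like (1), five (1), beak (1) → 5

3/8/5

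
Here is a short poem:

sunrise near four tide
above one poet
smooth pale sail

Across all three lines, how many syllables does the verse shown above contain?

13

Line 1: "sunrise near four tide": 2+1+1+1 = 5
Line 2: "above one poet": 2+1+2 = 5
Line 3: "smooth pale sail": 1+1+1 = 3
Total: 5 + 5 + 3 = 13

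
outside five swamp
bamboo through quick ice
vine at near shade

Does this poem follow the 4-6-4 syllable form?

Line 1: outside (2), five (1), swamp (1) → 4 ✓
Line 2: bamboo (2), through (1), quick (1), ice (1) → 5 (expected 6)
Line 3: vine (1), at (1), near (1), shade (1) → 4 ✓

No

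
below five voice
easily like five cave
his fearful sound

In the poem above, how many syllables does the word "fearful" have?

2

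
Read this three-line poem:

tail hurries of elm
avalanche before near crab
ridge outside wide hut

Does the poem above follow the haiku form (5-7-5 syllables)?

Line 1: tail(1) + hurries(2) + of(1) + elm(1) = 5 ✓
Line 2: avalanche(3) + before(2) + near(1) + crab(1) = 7 ✓
Line 3: ridge(1) + outside(2) + wide(1) + hut(1) = 5 ✓

Yes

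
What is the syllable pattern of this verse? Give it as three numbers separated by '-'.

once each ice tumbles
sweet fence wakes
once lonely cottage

5-3-5

Line 1: once (1), each (1), ice (1), tumbles (2) → 5
Line 2: sweet (1), fence (1), wakes (1) → 3
Line 3: once (1), lonely (2), cottage (2) → 5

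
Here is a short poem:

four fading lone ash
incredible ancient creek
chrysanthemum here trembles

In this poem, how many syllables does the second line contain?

7

The second line: "incredible ancient creek": 4+2+1 = 7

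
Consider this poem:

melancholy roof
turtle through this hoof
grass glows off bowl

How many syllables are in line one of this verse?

Line one: "melancholy roof": 4+1 = 5

5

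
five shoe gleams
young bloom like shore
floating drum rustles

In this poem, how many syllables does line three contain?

5

Line three: "floating drum rustles": 2+1+2 = 5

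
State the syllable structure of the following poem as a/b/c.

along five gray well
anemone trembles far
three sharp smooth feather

5/7/5

Line 1: along (2), five (1), gray (1), well (1) → 5
Line 2: anemone (4), trembles (2), far (1) → 7
Line 3: three (1), sharp (1), smooth (1), feather (2) → 5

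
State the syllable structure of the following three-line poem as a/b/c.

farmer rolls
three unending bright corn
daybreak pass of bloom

3/6/5

Line 1: farmer (2), rolls (1) → 3
Line 2: three (1), unending (3), bright (1), corn (1) → 6
Line 3: daybreak (2), pass (1), of (1), bloom (1) → 5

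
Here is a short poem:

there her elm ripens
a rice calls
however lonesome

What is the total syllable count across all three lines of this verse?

13

Line 1: there(1) + her(1) + elm(1) + ripens(2) = 5
Line 2: a(1) + rice(1) + calls(1) = 3
Line 3: however(3) + lonesome(2) = 5
Total: 5 + 3 + 5 = 13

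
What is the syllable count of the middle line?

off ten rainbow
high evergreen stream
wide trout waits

5

The middle line: high (1), evergreen (3), stream (1) → 5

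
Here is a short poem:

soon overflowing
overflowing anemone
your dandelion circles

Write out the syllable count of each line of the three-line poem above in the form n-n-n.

5-8-7

Line 1: soon(1) + overflowing(4) = 5
Line 2: overflowing(4) + anemone(4) = 8
Line 3: your(1) + dandelion(4) + circles(2) = 7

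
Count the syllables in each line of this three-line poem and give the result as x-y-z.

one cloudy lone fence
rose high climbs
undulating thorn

5-3-5

Line 1: "one cloudy lone fence": 1+2+1+1 = 5
Line 2: "rose high climbs": 1+1+1 = 3
Line 3: "undulating thorn": 4+1 = 5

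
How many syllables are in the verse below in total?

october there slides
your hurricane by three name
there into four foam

Line 1: october(3) + there(1) + slides(1) = 5
Line 2: your(1) + hurricane(3) + by(1) + three(1) + name(1) = 7
Line 3: there(1) + into(2) + four(1) + foam(1) = 5
Total: 5 + 7 + 5 = 17

17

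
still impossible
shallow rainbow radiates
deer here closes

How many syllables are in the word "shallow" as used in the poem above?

2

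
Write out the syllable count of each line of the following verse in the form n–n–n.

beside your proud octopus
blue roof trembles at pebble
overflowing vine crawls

Line 1: "beside your proud octopus": 2+1+1+3 = 7
Line 2: "blue roof trembles at pebble": 1+1+2+1+2 = 7
Line 3: "overflowing vine crawls": 4+1+1 = 6

7–7–6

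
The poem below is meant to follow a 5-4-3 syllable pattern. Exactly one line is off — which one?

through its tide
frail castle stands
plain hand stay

Line 1: through (1), its (1), tide (1) → 3 (expected 5)
Line 2: frail (1), castle (2), stands (1) → 4 ✓
Line 3: plain (1), hand (1), stay (1) → 3 ✓

Line 1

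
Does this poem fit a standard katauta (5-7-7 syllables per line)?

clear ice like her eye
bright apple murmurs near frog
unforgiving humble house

Yes

Line 1: clear(1) + ice(1) + like(1) + her(1) + eye(1) = 5 ✓
Line 2: bright(1) + apple(2) + murmurs(2) + near(1) + frog(1) = 7 ✓
Line 3: unforgiving(4) + humble(2) + house(1) = 7 ✓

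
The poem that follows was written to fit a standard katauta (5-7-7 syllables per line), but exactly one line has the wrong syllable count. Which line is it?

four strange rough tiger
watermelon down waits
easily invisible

Line 1: four (1), strange (1), rough (1), tiger (2) → 5 ✓
Line 2: watermelon (4), down (1), waits (1) → 6 (expected 7)
Line 3: easily (3), invisible (4) → 7 ✓

Line 2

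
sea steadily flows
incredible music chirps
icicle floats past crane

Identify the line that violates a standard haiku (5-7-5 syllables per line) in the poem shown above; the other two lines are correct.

Line 3

Line 1: "sea steadily flows": 1+3+1 = 5 ✓
Line 2: "incredible music chirps": 4+2+1 = 7 ✓
Line 3: "icicle floats past crane": 3+1+1+1 = 6 (expected 5)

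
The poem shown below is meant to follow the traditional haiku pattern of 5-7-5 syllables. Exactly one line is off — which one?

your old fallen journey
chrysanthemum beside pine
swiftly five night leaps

The first line

Line 1: your(1) + old(1) + fallen(2) + journey(2) = 6 (expected 5)
Line 2: chrysanthemum(4) + beside(2) + pine(1) = 7 ✓
Line 3: swiftly(2) + five(1) + night(1) + leaps(1) = 5 ✓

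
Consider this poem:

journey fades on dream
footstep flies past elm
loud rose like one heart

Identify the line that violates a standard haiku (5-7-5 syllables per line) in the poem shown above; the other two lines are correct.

Line 1: journey (2), fades (1), on (1), dream (1) → 5 ✓
Line 2: footstep (2), flies (1), past (1), elm (1) → 5 (expected 7)
Line 3: loud (1), rose (1), like (1), one (1), heart (1) → 5 ✓

Line 2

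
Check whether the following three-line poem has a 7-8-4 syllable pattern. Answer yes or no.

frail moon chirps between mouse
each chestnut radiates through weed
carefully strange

No

Line 1: frail (1), moon (1), chirps (1), between (2), mouse (1) → 6 (expected 7)
Line 2: each (1), chestnut (2), radiates (3), through (1), weed (1) → 8 ✓
Line 3: carefully (3), strange (1) → 4 ✓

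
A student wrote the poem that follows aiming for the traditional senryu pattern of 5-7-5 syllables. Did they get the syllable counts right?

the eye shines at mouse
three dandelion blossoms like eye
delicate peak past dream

Line 1: "the eye shines at mouse": 1+1+1+1+1 = 5 ✓
Line 2: "three dandelion blossoms like eye": 1+4+2+1+1 = 9 (expected 7)
Line 3: "delicate peak past dream": 3+1+1+1 = 6 (expected 5)

No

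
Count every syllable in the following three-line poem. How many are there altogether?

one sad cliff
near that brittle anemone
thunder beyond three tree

17

Line 1: "one sad cliff": 1+1+1 = 3
Line 2: "near that brittle anemone": 1+1+2+4 = 8
Line 3: "thunder beyond three tree": 2+2+1+1 = 6
Total: 3 + 8 + 6 = 17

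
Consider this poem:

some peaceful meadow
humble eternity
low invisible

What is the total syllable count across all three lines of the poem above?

Line 1: "some peaceful meadow": 1+2+2 = 5
Line 2: "humble eternity": 2+4 = 6
Line 3: "low invisible": 1+4 = 5
Total: 5 + 6 + 5 = 16

16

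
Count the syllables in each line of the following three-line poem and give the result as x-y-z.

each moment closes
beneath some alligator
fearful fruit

Line 1: each (1), moment (2), closes (2) → 5
Line 2: beneath (2), some (1), alligator (4) → 7
Line 3: fearful (2), fruit (1) → 3

5-7-3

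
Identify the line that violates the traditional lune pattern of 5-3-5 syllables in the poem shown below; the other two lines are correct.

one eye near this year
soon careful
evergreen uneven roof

Line 1: "one eye near this year": 1+1+1+1+1 = 5 ✓
Line 2: "soon careful": 1+2 = 3 ✓
Line 3: "evergreen uneven roof": 3+3+1 = 7 (expected 5)

Line 3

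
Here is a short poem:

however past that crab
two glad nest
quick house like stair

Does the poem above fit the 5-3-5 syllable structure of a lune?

Line 1: however (3), past (1), that (1), crab (1) → 6 (expected 5)
Line 2: two (1), glad (1), nest (1) → 3 ✓
Line 3: quick (1), house (1), like (1), stair (1) → 4 (expected 5)

No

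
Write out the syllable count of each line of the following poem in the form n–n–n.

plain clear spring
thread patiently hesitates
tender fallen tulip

Line 1: "plain clear spring": 1+1+1 = 3
Line 2: "thread patiently hesitates": 1+3+3 = 7
Line 3: "tender fallen tulip": 2+2+2 = 6

3–7–6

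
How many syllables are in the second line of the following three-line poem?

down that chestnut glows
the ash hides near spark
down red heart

5

The second line: the (1), ash (1), hides (1), near (1), spark (1) → 5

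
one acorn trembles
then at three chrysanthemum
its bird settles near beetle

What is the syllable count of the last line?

7

The last line: its (1), bird (1), settles (2), near (1), beetle (2) → 7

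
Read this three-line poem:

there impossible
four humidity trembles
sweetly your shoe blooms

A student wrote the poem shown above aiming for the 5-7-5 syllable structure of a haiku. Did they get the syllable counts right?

Line 1: there (1), impossible (4) → 5 ✓
Line 2: four (1), humidity (4), trembles (2) → 7 ✓
Line 3: sweetly (2), your (1), shoe (1), blooms (1) → 5 ✓

Yes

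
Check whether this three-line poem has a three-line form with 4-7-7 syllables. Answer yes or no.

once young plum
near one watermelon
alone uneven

Line 1: "once young plum": 1+1+1 = 3 (expected 4)
Line 2: "near one watermelon": 1+1+4 = 6 (expected 7)
Line 3: "alone uneven": 2+3 = 5 (expected 7)

No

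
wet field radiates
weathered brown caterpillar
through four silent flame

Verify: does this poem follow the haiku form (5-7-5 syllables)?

Line 1: wet (1), field (1), radiates (3) → 5 ✓
Line 2: weathered (2), brown (1), caterpillar (4) → 7 ✓
Line 3: through (1), four (1), silent (2), flame (1) → 5 ✓

Yes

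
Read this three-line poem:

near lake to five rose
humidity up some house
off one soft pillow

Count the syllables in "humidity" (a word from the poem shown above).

4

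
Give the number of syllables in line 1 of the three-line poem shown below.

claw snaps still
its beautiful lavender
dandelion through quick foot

Line 1: "claw snaps still": 1+1+1 = 3

3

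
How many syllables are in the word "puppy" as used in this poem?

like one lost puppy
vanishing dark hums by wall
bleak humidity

2

"puppy" has 2 syllables.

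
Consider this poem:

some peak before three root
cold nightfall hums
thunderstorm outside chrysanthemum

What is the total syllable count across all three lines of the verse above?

19

Line 1: "some peak before three root": 1+1+2+1+1 = 6
Line 2: "cold nightfall hums": 1+2+1 = 4
Line 3: "thunderstorm outside chrysanthemum": 3+2+4 = 9
Total: 6 + 4 + 9 = 19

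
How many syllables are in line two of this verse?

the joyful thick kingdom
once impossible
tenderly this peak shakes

5

Line two: "once impossible": 1+4 = 5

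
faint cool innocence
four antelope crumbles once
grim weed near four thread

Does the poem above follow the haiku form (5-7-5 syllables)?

Line 1: faint (1), cool (1), innocence (3) → 5 ✓
Line 2: four (1), antelope (3), crumbles (2), once (1) → 7 ✓
Line 3: grim (1), weed (1), near (1), four (1), thread (1) → 5 ✓

Yes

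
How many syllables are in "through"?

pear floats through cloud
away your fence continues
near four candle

1

"through" has 1 syllable.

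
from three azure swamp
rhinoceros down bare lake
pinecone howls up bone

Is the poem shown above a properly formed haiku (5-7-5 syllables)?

Yes

Line 1: "from three azure swamp": 1+1+2+1 = 5 ✓
Line 2: "rhinoceros down bare lake": 4+1+1+1 = 7 ✓
Line 3: "pinecone howls up bone": 2+1+1+1 = 5 ✓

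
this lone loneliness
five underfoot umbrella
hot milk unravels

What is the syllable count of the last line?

The last line: "hot milk unravels": 1+1+3 = 5

5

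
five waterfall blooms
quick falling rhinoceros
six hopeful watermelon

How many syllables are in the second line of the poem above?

7

The second line: quick (1), falling (2), rhinoceros (4) → 7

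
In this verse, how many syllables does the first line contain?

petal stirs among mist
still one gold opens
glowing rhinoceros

6

The first line: petal (2), stirs (1), among (2), mist (1) → 6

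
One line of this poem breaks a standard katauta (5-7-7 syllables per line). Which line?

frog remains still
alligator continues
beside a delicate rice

Line 1

Line 1: frog(1) + remains(2) + still(1) = 4 (expected 5)
Line 2: alligator(4) + continues(3) = 7 ✓
Line 3: beside(2) + a(1) + delicate(3) + rice(1) = 7 ✓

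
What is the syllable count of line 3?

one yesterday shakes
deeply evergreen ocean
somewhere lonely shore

5

Line 3: somewhere(2) + lonely(2) + shore(1) = 5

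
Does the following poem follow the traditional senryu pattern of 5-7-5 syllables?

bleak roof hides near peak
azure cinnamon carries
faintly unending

Line 1: bleak(1) + roof(1) + hides(1) + near(1) + peak(1) = 5 ✓
Line 2: azure(2) + cinnamon(3) + carries(2) = 7 ✓
Line 3: faintly(2) + unending(3) = 5 ✓

Yes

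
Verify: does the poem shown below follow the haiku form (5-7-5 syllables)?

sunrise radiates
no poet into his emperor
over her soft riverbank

Line 1: sunrise(2) + radiates(3) = 5 ✓
Line 2: no(1) + poet(2) + into(2) + his(1) + emperor(3) = 9 (expected 7)
Line 3: over(2) + her(1) + soft(1) + riverbank(3) = 7 (expected 5)

No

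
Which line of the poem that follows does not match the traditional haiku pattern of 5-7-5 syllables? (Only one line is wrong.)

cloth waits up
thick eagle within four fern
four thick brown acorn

The first line

Line 1: "cloth waits up": 1+1+1 = 3 (expected 5)
Line 2: "thick eagle within four fern": 1+2+2+1+1 = 7 ✓
Line 3: "four thick brown acorn": 1+1+1+2 = 5 ✓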